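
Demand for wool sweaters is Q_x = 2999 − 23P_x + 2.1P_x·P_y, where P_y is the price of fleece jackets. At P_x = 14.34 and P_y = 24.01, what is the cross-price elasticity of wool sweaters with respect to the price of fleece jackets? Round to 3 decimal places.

0.213

At P_x = 14.34 and P_y = 24.01: Q_x = 3392.217.
∂Q_x/∂P_y = 2.1P_x = 2.1(14.34) = 30.1140.
ε = (∂Q_x/∂P_y)(P_y/Q_x) = 30.1140 × (24.01/3392.217) ≈ 0.213.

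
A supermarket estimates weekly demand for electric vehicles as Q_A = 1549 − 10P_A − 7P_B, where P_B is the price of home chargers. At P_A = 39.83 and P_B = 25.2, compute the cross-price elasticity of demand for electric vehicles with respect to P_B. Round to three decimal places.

At P_A = 39.83 and P_B = 25.2: Q_A = 974.3.
∂Q_A/∂P_B = -7.
ε = (∂Q_A/∂P_B)(P_B/Q_A) = -7 × (25.2/974.3) ≈ -0.181.
Since ε < 0, electric vehicles and home chargers are complements.

-0.181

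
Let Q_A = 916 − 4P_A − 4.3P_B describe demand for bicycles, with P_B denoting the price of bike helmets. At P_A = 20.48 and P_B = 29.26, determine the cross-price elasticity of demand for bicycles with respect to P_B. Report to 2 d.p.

At P_A = 20.48 and P_B = 29.26: Q_A = 708.262.
∂Q_A/∂P_B = -4.3.
ε = (∂Q_A/∂P_B)(P_B/Q_A) = -4.3 × (29.26/708.262) ≈ -0.18.

-0.18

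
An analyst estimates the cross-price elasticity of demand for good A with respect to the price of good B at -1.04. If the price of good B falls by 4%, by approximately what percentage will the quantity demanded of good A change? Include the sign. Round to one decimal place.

4.2%

%ΔQ ≈ ε × %ΔP of good B = -1.04 × (-4%) = 4.2%.
Demand for good A rises by about 4.2%.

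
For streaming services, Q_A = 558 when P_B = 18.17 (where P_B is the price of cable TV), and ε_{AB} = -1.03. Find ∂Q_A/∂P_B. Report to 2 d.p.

ε = (∂Q_A/∂P_B)·(P_B/Q_A) ⇒ ∂Q_A/∂P_B = ε·Q_A/P_B = -1.03 × 558/18.17 ≈ -31.63.

-31.63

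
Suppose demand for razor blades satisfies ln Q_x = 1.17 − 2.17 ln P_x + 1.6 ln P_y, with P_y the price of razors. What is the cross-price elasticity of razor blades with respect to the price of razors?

In a log-linear (constant-elasticity) demand function, the coefficient on ln P_y is the cross-price elasticity.
ε = 1.60. Positive, so razor blades and razors are substitutes.

1.60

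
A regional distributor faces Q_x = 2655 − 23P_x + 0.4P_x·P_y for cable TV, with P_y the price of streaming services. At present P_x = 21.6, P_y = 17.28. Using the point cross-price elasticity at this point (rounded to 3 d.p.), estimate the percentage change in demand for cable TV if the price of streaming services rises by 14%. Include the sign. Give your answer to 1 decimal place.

0.9%

At P_x = 21.6, P_y = 17.28: Q_x = 2307.499.
∂Q_x/∂P_y = 0.4P_x = 8.6400.
ε = (∂Q_x/∂P_y)(P_y/Q_x) = 8.6400 × 17.28/2307.499 ≈ 0.065.
%ΔQ_x ≈ ε × %ΔP_y = 0.065 × (14%) = 0.9%.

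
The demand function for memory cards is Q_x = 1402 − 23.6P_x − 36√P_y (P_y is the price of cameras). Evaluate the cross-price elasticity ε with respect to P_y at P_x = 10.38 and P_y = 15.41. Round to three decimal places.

At P_x = 10.38 and P_y = 15.41: Q_x = 1015.712.
∂Q_x/∂P_y = -36/(2√P_y) = -36/(2√15.41) = -4.5853.
ε = (∂Q_x/∂P_y)(P_y/Q_x) = -4.5853 × (15.41/1015.712) ≈ -0.070.

-0.070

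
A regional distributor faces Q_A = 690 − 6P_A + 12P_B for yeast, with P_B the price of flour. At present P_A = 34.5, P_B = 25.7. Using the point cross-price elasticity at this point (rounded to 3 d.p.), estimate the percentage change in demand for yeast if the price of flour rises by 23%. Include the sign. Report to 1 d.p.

9.0%

At P_A = 34.5, P_B = 25.7: Q_A = 791.4.
∂Q_A/∂P_B = 12.
ε = (∂Q_A/∂P_B)(P_B/Q_A) = 12.0000 × 25.7/791.4 ≈ 0.390.
%ΔQ_A ≈ ε × %ΔP_B = 0.390 × (23%) = 9.0%.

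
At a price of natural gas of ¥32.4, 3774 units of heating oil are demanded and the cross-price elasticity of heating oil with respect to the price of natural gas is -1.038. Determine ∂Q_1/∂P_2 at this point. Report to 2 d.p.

-120.91

ε = (∂Q_1/∂P_2)·(P_2/Q_1) ⇒ ∂Q_1/∂P_2 = ε·Q_1/P_2 = -1.038 × 3774/32.4 ≈ -120.91.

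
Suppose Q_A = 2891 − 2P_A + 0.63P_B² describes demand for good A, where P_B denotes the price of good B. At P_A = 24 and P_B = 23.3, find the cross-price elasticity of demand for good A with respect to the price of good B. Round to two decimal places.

0.21

At P_A = 24 and P_B = 23.3: Q_A = 3185.021.
∂Q_A/∂P_B = 1.26P_B = 1.26(23.3) = 29.3580.
ε = (∂Q_A/∂P_B)(P_B/Q_A) = 29.3580 × (23.3/3185.021) ≈ 0.21.
ε > 0: substitutes.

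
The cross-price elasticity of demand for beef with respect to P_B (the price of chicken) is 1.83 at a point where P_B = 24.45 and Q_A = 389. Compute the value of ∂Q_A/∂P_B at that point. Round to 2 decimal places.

29.12

ε = (∂Q_A/∂P_B)·(P_B/Q_A) ⇒ ∂Q_A/∂P_B = ε·Q_A/P_B = 1.83 × 389/24.45 ≈ 29.12.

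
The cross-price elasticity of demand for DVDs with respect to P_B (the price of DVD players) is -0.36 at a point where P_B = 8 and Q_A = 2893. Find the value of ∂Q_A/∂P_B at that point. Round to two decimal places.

-130.19

ε = (∂Q_A/∂P_B)·(P_B/Q_A) ⇒ ∂Q_A/∂P_B = ε·Q_A/P_B = -0.36 × 2893/8 ≈ -130.19.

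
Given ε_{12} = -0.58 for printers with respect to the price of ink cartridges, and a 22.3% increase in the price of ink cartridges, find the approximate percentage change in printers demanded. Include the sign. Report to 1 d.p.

%ΔQ ≈ ε × %ΔP of ink cartridges = -0.58 × (22.3%) = -12.9%.
Demand for printers falls by about 12.9%.

-12.9%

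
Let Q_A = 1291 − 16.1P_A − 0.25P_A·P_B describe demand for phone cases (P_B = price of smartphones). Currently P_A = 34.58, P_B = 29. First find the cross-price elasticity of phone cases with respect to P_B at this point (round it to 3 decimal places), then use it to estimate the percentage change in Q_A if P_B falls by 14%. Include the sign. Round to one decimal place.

7.3%

At P_A = 34.58, P_B = 29: Q_A = 483.557.
∂Q_A/∂P_B = -0.25P_A = -8.6450.
ε = (∂Q_A/∂P_B)(P_B/Q_A) = -8.6450 × 29/483.557 ≈ -0.518.
%ΔQ_A ≈ ε × %ΔP_B = -0.518 × (-14%) = 7.3%.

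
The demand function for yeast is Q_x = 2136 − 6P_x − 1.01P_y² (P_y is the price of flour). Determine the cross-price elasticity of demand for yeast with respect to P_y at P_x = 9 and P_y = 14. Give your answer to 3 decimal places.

At P_x = 9 and P_y = 14: Q_x = 1884.04.
∂Q_x/∂P_y = -2.02P_y = -2.02(14) = -28.2800.
ε = (∂Q_x/∂P_y)(P_y/Q_x) = -28.2800 × (14/1884.04) ≈ -0.210.
ε < 0: complements.

-0.210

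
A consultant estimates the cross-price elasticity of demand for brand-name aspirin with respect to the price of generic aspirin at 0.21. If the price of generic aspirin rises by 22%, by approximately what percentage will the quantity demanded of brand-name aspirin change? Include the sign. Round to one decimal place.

4.6%

%ΔQ ≈ ε × %ΔP of generic aspirin = 0.21 × (22%) = 4.6%.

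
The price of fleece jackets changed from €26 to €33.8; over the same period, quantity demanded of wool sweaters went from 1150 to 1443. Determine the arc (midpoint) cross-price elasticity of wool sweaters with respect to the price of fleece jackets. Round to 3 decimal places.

ΔQ_A = 1443 − 1150 = 293; ΔP_B = 33.8 − 26 = 7.8.
Midpoints: Q̄_A = 1296.5, P̄_B = 29.90.
ε = (ΔQ_A/Q̄_A)/(ΔP_B/P̄_B) = (293/1296.5)/(7.8/29.90) ≈ 0.866.
ε > 0: wool sweaters and fleece jackets are substitutes.

0.866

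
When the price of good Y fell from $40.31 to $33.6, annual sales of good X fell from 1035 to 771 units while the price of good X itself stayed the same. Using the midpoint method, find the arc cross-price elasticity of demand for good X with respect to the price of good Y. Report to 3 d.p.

ΔQ_X = 771 − 1035 = -264; ΔP_Y = 33.6 − 40.31 = -6.71.
Midpoints: Q̄_X = 903.0, P̄_Y = 36.95.
ε = (ΔQ_X/Q̄_X)/(ΔP_Y/P̄_Y) = (-264/903.0)/(-6.71/36.95) ≈ 1.610.
ε > 0: good X and good Y are substitutes.

1.610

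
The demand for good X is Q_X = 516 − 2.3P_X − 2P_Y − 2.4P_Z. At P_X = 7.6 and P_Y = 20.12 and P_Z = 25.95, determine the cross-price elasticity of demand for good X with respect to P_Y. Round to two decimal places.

-0.10

At P_X = 7.6 and P_Y = 20.12 and P_Z = 25.95: Q_X = 396.
∂Q_X/∂P_Y = -2.
ε = (∂Q_X/∂P_Y)(P_Y/Q_X) = -2 × (20.12/396) ≈ -0.10.
Since ε < 0, good X and good Y are complements.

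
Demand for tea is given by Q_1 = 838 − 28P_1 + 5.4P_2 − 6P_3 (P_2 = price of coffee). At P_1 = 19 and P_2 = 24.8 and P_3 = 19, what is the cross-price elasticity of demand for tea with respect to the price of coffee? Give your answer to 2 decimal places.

0.41

At P_1 = 19 and P_2 = 24.8 and P_3 = 19: Q_1 = 325.92.
∂Q_1/∂P_2 = 5.4.
ε = (∂Q_1/∂P_2)(P_2/Q_1) = 5.4 × (24.8/325.92) ≈ 0.41.
Since ε > 0, tea and coffee are substitutes.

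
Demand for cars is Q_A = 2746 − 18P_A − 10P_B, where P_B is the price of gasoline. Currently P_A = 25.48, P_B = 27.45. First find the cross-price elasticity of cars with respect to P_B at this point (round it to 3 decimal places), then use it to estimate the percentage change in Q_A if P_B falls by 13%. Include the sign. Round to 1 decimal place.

At P_A = 25.48, P_B = 27.45: Q_A = 2012.86.
∂Q_A/∂P_B = -10.
ε = (∂Q_A/∂P_B)(P_B/Q_A) = -10.0000 × 27.45/2012.86 ≈ -0.136.
%ΔQ_A ≈ ε × %ΔP_B = -0.136 × (-13%) = 1.8%.

1.8%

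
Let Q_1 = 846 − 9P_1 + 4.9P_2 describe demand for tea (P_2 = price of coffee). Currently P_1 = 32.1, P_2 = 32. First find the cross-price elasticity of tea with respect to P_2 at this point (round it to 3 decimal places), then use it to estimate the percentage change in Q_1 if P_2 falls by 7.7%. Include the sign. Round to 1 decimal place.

-1.7%

At P_1 = 32.1, P_2 = 32: Q_1 = 713.9.
∂Q_1/∂P_2 = 4.9.
ε = (∂Q_1/∂P_2)(P_2/Q_1) = 4.9000 × 32/713.9 ≈ 0.220.
%ΔQ_1 ≈ ε × %ΔP_2 = 0.220 × (-7.7%) = -1.7%.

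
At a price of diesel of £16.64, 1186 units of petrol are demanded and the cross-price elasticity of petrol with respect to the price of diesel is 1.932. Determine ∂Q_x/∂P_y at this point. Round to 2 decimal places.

137.70

ε = (∂Q_x/∂P_y)·(P_y/Q_x) ⇒ ∂Q_x/∂P_y = ε·Q_x/P_y = 1.932 × 1186/16.64 ≈ 137.70.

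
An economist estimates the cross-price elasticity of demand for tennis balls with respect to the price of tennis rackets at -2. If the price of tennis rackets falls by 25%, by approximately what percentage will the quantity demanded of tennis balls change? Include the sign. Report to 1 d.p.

%ΔQ ≈ ε × %ΔP of tennis rackets = -2 × (-25%) = 50.0%.
Demand for tennis balls rises by about 50.0%.

50.0%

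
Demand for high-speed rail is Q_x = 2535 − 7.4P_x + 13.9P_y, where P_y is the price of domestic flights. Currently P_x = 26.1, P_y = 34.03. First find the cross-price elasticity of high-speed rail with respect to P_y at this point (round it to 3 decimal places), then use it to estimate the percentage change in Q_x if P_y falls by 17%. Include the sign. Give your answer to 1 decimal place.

At P_x = 26.1, P_y = 34.03: Q_x = 2814.877.
∂Q_x/∂P_y = 13.9.
ε = (∂Q_x/∂P_y)(P_y/Q_x) = 13.9000 × 34.03/2814.877 ≈ 0.168.
%ΔQ_x ≈ ε × %ΔP_y = 0.168 × (-17%) = -2.9%.

-2.9%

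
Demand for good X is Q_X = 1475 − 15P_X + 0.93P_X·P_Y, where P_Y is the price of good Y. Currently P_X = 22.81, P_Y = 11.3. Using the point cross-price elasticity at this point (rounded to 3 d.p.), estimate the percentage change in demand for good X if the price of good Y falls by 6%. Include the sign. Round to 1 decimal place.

At P_X = 22.81, P_Y = 11.3: Q_X = 1372.560.
∂Q_X/∂P_Y = 0.93P_X = 21.2133.
ε = (∂Q_X/∂P_Y)(P_Y/Q_X) = 21.2133 × 11.3/1372.560 ≈ 0.175.
%ΔQ_X ≈ ε × %ΔP_Y = 0.175 × (-6%) = -1.1%.

-1.1%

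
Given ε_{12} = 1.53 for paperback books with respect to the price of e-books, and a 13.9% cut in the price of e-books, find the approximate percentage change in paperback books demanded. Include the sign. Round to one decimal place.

%ΔQ ≈ ε × %ΔP of e-books = 1.53 × (-13.9%) = -21.3%.

-21.3%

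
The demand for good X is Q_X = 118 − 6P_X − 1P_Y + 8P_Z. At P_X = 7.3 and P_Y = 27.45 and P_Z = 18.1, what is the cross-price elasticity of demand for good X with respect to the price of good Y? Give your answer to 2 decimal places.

At P_X = 7.3 and P_Y = 27.45 and P_Z = 18.1: Q_X = 191.55.
∂Q_X/∂P_Y = -1.
ε = (∂Q_X/∂P_Y)(P_Y/Q_X) = -1 × (27.45/191.55) ≈ -0.14.

-0.14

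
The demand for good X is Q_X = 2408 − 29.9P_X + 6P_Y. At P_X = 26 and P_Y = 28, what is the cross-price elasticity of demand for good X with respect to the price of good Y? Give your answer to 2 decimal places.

At P_X = 26 and P_Y = 28: Q_X = 1798.6.
∂Q_X/∂P_Y = 6.
ε = (∂Q_X/∂P_Y)(P_Y/Q_X) = 6 × (28/1798.6) ≈ 0.09.
Since ε > 0, good X and good Y are substitutes.

0.09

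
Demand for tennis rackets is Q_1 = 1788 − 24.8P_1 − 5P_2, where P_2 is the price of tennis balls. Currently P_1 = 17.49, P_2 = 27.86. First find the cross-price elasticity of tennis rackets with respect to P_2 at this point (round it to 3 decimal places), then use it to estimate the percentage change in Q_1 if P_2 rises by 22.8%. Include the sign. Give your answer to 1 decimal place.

-2.6%

At P_1 = 17.49, P_2 = 27.86: Q_1 = 1214.948.
∂Q_1/∂P_2 = -5.
ε = (∂Q_1/∂P_2)(P_2/Q_1) = -5.0000 × 27.86/1214.948 ≈ -0.115.
%ΔQ_1 ≈ ε × %ΔP_2 = -0.115 × (22.8%) = -2.6%.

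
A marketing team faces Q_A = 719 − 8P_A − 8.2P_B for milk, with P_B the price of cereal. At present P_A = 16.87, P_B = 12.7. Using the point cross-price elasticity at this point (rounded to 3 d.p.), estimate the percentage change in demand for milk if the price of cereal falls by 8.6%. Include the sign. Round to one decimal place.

At P_A = 16.87, P_B = 12.7: Q_A = 479.9.
∂Q_A/∂P_B = -8.2.
ε = (∂Q_A/∂P_B)(P_B/Q_A) = -8.2000 × 12.7/479.9 ≈ -0.217.
%ΔQ_A ≈ ε × %ΔP_B = -0.217 × (-8.6%) = 1.9%.

1.9%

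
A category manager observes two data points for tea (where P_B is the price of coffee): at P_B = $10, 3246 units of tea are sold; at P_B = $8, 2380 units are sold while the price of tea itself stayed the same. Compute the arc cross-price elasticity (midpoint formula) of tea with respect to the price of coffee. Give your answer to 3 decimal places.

1.385

ΔQ_A = 2380 − 3246 = -866; ΔP_B = 8 − 10 = -2.
Midpoints: Q̄_A = 2813.0, P̄_B = 9.00.
ε = (ΔQ_A/Q̄_A)/(ΔP_B/P̄_B) = (-866/2813.0)/(-2/9.00) ≈ 1.385.
ε > 0: tea and coffee are substitutes.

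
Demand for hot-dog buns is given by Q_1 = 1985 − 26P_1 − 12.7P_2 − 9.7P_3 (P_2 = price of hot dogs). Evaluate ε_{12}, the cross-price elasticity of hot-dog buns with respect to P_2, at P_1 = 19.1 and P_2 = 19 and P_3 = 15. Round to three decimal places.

At P_1 = 19.1 and P_2 = 19 and P_3 = 15: Q_1 = 1101.6.
∂Q_1/∂P_2 = -12.7.
ε = (∂Q_1/∂P_2)(P_2/Q_1) = -12.7 × (19/1101.6) ≈ -0.219.

-0.219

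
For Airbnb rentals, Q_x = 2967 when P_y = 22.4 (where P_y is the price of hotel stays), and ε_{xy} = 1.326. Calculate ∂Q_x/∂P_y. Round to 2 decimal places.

ε = (∂Q_x/∂P_y)·(P_y/Q_x) ⇒ ∂Q_x/∂P_y = ε·Q_x/P_y = 1.326 × 2967/22.4 ≈ 175.64.

175.64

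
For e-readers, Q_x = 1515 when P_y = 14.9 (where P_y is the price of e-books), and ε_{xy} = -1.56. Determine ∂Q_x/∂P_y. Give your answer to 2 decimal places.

-158.62

ε = (∂Q_x/∂P_y)·(P_y/Q_x) ⇒ ∂Q_x/∂P_y = ε·Q_x/P_y = -1.56 × 1515/14.9 ≈ -158.62.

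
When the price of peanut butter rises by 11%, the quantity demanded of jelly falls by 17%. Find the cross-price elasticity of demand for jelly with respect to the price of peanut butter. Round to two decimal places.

ε = (%ΔQ of jelly) / (%ΔP of peanut butter) = (-17%) / (11%) ≈ -1.55.
Negative cross-price elasticity: complements.

-1.55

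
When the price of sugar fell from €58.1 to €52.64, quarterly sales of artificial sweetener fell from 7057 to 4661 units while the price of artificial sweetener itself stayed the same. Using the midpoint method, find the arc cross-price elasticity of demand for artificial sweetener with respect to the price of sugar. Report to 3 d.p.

ΔQ_A = 4661 − 7057 = -2396; ΔP_B = 52.64 − 58.1 = -5.46.
Midpoints: Q̄_A = 5859.0, P̄_B = 55.37.
ε = (ΔQ_A/Q̄_A)/(ΔP_B/P̄_B) = (-2396/5859.0)/(-5.46/55.37) ≈ 4.147.
ε > 0: artificial sweetener and sugar are substitutes.

4.147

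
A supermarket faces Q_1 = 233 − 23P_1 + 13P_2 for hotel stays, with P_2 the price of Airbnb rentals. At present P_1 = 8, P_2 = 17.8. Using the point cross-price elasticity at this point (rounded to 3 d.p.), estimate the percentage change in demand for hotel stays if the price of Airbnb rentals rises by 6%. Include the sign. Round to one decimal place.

5.0%

At P_1 = 8, P_2 = 17.8: Q_1 = 280.4.
∂Q_1/∂P_2 = 13.
ε = (∂Q_1/∂P_2)(P_2/Q_1) = 13.0000 × 17.8/280.4 ≈ 0.825.
%ΔQ_1 ≈ ε × %ΔP_2 = 0.825 × (6%) = 5.0%.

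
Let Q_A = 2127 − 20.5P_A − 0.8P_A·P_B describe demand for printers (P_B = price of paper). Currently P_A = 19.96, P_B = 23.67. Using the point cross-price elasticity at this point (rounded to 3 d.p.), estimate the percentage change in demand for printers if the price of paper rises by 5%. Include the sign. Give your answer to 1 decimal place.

-1.4%

At P_A = 19.96, P_B = 23.67: Q_A = 1339.857.
∂Q_A/∂P_B = -0.8P_A = -15.9680.
ε = (∂Q_A/∂P_B)(P_B/Q_A) = -15.9680 × 23.67/1339.857 ≈ -0.282.
%ΔQ_A ≈ ε × %ΔP_B = -0.282 × (5%) = -1.4%.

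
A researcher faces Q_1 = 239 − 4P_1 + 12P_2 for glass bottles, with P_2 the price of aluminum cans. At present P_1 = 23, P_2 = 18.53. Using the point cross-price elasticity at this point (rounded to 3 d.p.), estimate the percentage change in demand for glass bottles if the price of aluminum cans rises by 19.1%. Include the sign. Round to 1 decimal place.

11.5%

At P_1 = 23, P_2 = 18.53: Q_1 = 369.36.
∂Q_1/∂P_2 = 12.
ε = (∂Q_1/∂P_2)(P_2/Q_1) = 12.0000 × 18.53/369.36 ≈ 0.602.
%ΔQ_1 ≈ ε × %ΔP_2 = 0.602 × (19.1%) = 11.5%.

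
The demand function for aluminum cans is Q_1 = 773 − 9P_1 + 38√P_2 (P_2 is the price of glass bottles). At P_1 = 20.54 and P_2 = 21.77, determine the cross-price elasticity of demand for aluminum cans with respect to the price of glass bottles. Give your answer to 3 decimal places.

0.116

At P_1 = 20.54 and P_2 = 21.77: Q_1 = 765.442.
∂Q_1/∂P_2 = 38/(2√P_2) = 38/(2√21.77) = 4.0722.
ε = (∂Q_1/∂P_2)(P_2/Q_1) = 4.0722 × (21.77/765.442) ≈ 0.116.
ε > 0: substitutes.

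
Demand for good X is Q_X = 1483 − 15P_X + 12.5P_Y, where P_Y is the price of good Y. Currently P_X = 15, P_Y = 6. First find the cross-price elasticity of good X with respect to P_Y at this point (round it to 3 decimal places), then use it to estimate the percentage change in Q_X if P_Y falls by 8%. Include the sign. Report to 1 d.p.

-0.4%

At P_X = 15, P_Y = 6: Q_X = 1333.
∂Q_X/∂P_Y = 12.5.
ε = (∂Q_X/∂P_Y)(P_Y/Q_X) = 12.5000 × 6/1333 ≈ 0.056.
%ΔQ_X ≈ ε × %ΔP_Y = 0.056 × (-8%) = -0.4%.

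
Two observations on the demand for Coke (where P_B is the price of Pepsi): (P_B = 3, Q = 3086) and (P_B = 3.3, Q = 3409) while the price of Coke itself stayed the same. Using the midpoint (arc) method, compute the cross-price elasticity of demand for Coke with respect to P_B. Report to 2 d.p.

ΔQ_A = 3409 − 3086 = 323; ΔP_B = 3.3 − 3 = 0.3.
Midpoints: Q̄_A = 3247.5, P̄_B = 3.15.
ε = (ΔQ_A/Q̄_A)/(ΔP_B/P̄_B) = (323/3247.5)/(0.3/3.15) ≈ 1.04.

1.04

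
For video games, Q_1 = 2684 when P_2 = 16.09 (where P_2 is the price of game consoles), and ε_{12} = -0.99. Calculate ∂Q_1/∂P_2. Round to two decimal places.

ε = (∂Q_1/∂P_2)·(P_2/Q_1) ⇒ ∂Q_1/∂P_2 = ε·Q_1/P_2 = -0.99 × 2684/16.09 ≈ -165.14.

-165.14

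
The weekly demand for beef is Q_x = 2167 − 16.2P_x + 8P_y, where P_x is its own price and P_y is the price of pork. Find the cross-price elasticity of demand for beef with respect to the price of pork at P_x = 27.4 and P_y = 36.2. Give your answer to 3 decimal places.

0.144

At P_x = 27.4 and P_y = 36.2: Q_x = 2012.72.
∂Q_x/∂P_y = 8.
ε = (∂Q_x/∂P_y)(P_y/Q_x) = 8 × (36.2/2012.72) ≈ 0.144.
Since ε > 0, beef and pork are substitutes.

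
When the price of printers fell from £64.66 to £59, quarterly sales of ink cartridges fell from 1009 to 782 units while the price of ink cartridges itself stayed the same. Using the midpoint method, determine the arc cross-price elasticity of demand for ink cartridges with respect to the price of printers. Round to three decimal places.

2.769

ΔQ_A = 782 − 1009 = -227; ΔP_B = 59 − 64.66 = -5.66.
Midpoints: Q̄_A = 895.5, P̄_B = 61.83.
ε = (ΔQ_A/Q̄_A)/(ΔP_B/P̄_B) = (-227/895.5)/(-5.66/61.83) ≈ 2.769.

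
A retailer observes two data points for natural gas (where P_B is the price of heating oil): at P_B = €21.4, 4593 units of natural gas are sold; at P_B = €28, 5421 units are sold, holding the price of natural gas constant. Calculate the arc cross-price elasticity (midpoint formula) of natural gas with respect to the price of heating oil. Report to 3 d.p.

ΔQ_A = 5421 − 4593 = 828; ΔP_B = 28 − 21.4 = 6.6.
Midpoints: Q̄_A = 5007.0, P̄_B = 24.70.
ε = (ΔQ_A/Q̄_A)/(ΔP_B/P̄_B) = (828/5007.0)/(6.6/24.70) ≈ 0.619.
ε > 0: natural gas and heating oil are substitutes.

0.619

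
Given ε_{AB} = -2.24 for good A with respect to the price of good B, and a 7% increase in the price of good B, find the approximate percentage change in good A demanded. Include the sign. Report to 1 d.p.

-15.7%

%ΔQ ≈ ε × %ΔP of good B = -2.24 × (7%) = -15.7%.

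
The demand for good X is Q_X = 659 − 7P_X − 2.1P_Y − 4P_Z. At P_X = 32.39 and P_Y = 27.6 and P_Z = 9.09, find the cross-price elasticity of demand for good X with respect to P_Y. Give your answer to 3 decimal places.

-0.172

At P_X = 32.39 and P_Y = 27.6 and P_Z = 9.09: Q_X = 337.95.
∂Q_X/∂P_Y = -2.1.
ε = (∂Q_X/∂P_Y)(P_Y/Q_X) = -2.1 × (27.6/337.95) ≈ -0.172.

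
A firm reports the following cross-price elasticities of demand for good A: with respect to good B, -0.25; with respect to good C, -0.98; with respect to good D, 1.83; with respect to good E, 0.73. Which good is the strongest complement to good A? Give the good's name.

good C

Complements have ε < 0. The most negative value is -0.98 (good C).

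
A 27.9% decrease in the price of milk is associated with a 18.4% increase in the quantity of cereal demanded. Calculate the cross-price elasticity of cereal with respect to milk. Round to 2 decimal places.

ε = (%ΔQ of cereal) / (%ΔP of milk) = (18.4%) / (-27.9%) ≈ -0.66.

-0.66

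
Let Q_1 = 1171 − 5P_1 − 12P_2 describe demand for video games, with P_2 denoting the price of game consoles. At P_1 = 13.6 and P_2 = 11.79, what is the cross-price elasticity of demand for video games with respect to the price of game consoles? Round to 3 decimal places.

At P_1 = 13.6 and P_2 = 11.79: Q_1 = 961.52.
∂Q_1/∂P_2 = -12.
ε = (∂Q_1/∂P_2)(P_2/Q_1) = -12 × (11.79/961.52) ≈ -0.147.

-0.147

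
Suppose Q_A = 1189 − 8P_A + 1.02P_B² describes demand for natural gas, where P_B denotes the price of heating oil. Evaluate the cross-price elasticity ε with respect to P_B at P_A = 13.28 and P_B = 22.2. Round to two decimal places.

0.63

At P_A = 13.28 and P_B = 22.2: Q_A = 1585.457.
∂Q_A/∂P_B = 2.04P_B = 2.04(22.2) = 45.2880.
ε = (∂Q_A/∂P_B)(P_B/Q_A) = 45.2880 × (22.2/1585.457) ≈ 0.63.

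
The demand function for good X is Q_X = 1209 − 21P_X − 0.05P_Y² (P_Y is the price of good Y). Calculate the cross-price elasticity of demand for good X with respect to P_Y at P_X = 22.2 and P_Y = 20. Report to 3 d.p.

At P_X = 22.2 and P_Y = 20: Q_X = 722.8.
∂Q_X/∂P_Y = -0.1P_Y = -0.1(20) = -2.0000.
ε = (∂Q_X/∂P_Y)(P_Y/Q_X) = -2.0000 × (20/722.8) ≈ -0.055.

-0.055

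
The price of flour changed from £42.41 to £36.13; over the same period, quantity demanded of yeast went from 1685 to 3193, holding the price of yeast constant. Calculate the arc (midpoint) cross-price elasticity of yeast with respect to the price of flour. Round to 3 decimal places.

ΔQ_A = 3193 − 1685 = 1508; ΔP_B = 36.13 − 42.41 = -6.28.
Midpoints: Q̄_A = 2439.0, P̄_B = 39.27.
ε = (ΔQ_A/Q̄_A)/(ΔP_B/P̄_B) = (1508/2439.0)/(-6.28/39.27) ≈ -3.866.
ε < 0: yeast and flour are complements.

-3.866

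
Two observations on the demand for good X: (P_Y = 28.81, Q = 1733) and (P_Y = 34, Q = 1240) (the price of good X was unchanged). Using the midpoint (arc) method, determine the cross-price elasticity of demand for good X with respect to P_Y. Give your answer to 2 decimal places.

ΔQ_X = 1240 − 1733 = -493; ΔP_Y = 34 − 28.81 = 5.19.
Midpoints: Q̄_X = 1486.5, P̄_Y = 31.41.
ε = (ΔQ_X/Q̄_X)/(ΔP_Y/P̄_Y) = (-493/1486.5)/(5.19/31.41) ≈ -2.01.
ε < 0: good X and good Y are complements.

-2.01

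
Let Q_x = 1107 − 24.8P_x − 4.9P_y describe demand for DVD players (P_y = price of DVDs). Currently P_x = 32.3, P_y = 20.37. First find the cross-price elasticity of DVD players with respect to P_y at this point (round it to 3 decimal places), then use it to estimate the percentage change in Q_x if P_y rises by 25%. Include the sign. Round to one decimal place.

-12.1%

At P_x = 32.3, P_y = 20.37: Q_x = 206.147.
∂Q_x/∂P_y = -4.9.
ε = (∂Q_x/∂P_y)(P_y/Q_x) = -4.9000 × 20.37/206.147 ≈ -0.484.
%ΔQ_x ≈ ε × %ΔP_y = -0.484 × (25%) = -12.1%.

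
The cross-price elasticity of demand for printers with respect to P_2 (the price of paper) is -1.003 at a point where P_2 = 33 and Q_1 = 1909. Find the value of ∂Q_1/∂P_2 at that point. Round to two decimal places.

ε = (∂Q_1/∂P_2)·(P_2/Q_1) ⇒ ∂Q_1/∂P_2 = ε·Q_1/P_2 = -1.003 × 1909/33 ≈ -58.02.

-58.02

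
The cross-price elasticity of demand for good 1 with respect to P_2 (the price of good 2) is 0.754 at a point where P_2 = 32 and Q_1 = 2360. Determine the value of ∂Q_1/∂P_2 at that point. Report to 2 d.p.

ε = (∂Q_1/∂P_2)·(P_2/Q_1) ⇒ ∂Q_1/∂P_2 = ε·Q_1/P_2 = 0.754 × 2360/32 ≈ 55.61.

55.61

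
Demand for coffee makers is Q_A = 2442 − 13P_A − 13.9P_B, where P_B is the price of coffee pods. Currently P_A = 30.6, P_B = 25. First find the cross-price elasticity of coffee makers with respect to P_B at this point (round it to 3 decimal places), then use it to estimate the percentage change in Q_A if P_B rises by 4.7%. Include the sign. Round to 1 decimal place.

At P_A = 30.6, P_B = 25: Q_A = 1696.7.
∂Q_A/∂P_B = -13.9.
ε = (∂Q_A/∂P_B)(P_B/Q_A) = -13.9000 × 25/1696.7 ≈ -0.205.
%ΔQ_A ≈ ε × %ΔP_B = -0.205 × (4.7%) = -1.0%.

-1.0%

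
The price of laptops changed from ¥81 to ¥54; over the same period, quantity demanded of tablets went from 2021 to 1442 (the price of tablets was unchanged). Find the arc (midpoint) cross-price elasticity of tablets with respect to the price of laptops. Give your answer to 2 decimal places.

0.84

ΔQ_A = 1442 − 2021 = -579; ΔP_B = 54 − 81 = -27.
Midpoints: Q̄_A = 1731.5, P̄_B = 67.50.
ε = (ΔQ_A/Q̄_A)/(ΔP_B/P̄_B) = (-579/1731.5)/(-27/67.50) ≈ 0.84.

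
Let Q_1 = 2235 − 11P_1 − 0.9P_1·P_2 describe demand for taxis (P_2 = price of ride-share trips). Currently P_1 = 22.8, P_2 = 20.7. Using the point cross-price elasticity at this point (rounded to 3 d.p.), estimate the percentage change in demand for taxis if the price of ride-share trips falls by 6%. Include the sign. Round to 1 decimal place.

At P_1 = 22.8, P_2 = 20.7: Q_1 = 1559.436.
∂Q_1/∂P_2 = -0.9P_1 = -20.5200.
ε = (∂Q_1/∂P_2)(P_2/Q_1) = -20.5200 × 20.7/1559.436 ≈ -0.272.
%ΔQ_1 ≈ ε × %ΔP_2 = -0.272 × (-6%) = 1.6%.

1.6%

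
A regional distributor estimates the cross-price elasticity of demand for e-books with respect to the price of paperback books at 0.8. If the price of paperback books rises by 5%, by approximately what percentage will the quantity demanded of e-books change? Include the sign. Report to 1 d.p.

4.0%

%ΔQ ≈ ε × %ΔP of paperback books = 0.8 × (5%) = 4.0%.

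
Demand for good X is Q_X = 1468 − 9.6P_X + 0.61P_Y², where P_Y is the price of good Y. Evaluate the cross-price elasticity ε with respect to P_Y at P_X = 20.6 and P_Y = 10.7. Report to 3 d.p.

0.104

At P_X = 20.6 and P_Y = 10.7: Q_X = 1340.079.
∂Q_X/∂P_Y = 1.22P_Y = 1.22(10.7) = 13.0540.
ε = (∂Q_X/∂P_Y)(P_Y/Q_X) = 13.0540 × (10.7/1340.079) ≈ 0.104.
ε > 0: substitutes.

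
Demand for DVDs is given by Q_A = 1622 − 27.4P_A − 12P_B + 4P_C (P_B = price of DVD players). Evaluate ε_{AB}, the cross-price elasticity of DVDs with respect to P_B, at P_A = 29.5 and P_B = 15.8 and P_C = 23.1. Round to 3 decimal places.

At P_A = 29.5 and P_B = 15.8 and P_C = 23.1: Q_A = 716.5.
∂Q_A/∂P_B = -12.
ε = (∂Q_A/∂P_B)(P_B/Q_A) = -12 × (15.8/716.5) ≈ -0.265.
Since ε < 0, DVDs and DVD players are complements.

-0.265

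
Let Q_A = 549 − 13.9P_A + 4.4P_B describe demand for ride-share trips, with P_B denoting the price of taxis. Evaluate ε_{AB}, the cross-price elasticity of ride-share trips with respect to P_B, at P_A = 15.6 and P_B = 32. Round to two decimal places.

0.30

At P_A = 15.6 and P_B = 32: Q_A = 472.96.
∂Q_A/∂P_B = 4.4.
ε = (∂Q_A/∂P_B)(P_B/Q_A) = 4.4 × (32/472.96) ≈ 0.30.
Since ε > 0, ride-share trips and taxis are substitutes.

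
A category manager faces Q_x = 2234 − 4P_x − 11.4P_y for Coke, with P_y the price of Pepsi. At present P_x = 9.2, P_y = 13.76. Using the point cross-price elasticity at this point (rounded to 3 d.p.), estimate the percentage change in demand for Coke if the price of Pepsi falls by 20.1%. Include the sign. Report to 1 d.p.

At P_x = 9.2, P_y = 13.76: Q_x = 2040.336.
∂Q_x/∂P_y = -11.4.
ε = (∂Q_x/∂P_y)(P_y/Q_x) = -11.4000 × 13.76/2040.336 ≈ -0.077.
%ΔQ_x ≈ ε × %ΔP_y = -0.077 × (-20.1%) = 1.5%.

1.5%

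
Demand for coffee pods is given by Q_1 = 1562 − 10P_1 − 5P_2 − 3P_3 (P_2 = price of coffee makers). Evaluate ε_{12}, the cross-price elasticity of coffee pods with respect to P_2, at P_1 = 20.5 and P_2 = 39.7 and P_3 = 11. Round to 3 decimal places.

At P_1 = 20.5 and P_2 = 39.7 and P_3 = 11: Q_1 = 1125.5.
∂Q_1/∂P_2 = -5.
ε = (∂Q_1/∂P_2)(P_2/Q_1) = -5 × (39.7/1125.5) ≈ -0.176.
Since ε < 0, coffee pods and coffee makers are complements.

-0.176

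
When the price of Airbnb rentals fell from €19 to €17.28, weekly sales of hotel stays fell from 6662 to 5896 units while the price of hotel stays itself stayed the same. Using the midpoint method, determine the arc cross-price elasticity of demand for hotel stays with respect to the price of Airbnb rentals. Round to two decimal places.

1.29

ΔQ_A = 5896 − 6662 = -766; ΔP_B = 17.28 − 19 = -1.72.
Midpoints: Q̄_A = 6279.0, P̄_B = 18.14.
ε = (ΔQ_A/Q̄_A)/(ΔP_B/P̄_B) = (-766/6279.0)/(-1.72/18.14) ≈ 1.29.
ε > 0: hotel stays and Airbnb rentals are substitutes.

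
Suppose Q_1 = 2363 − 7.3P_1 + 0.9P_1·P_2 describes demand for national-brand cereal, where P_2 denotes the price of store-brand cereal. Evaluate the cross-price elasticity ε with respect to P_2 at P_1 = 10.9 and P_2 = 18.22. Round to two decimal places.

0.07

At P_1 = 10.9 and P_2 = 18.22: Q_1 = 2462.168.
∂Q_1/∂P_2 = 0.9P_1 = 0.9(10.9) = 9.8100.
ε = (∂Q_1/∂P_2)(P_2/Q_1) = 9.8100 × (18.22/2462.168) ≈ 0.07.
ε > 0: substitutes.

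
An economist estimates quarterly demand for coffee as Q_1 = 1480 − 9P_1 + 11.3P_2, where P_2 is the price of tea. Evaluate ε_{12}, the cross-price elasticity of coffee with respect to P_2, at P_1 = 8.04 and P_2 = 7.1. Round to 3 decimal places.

At P_1 = 8.04 and P_2 = 7.1: Q_1 = 1487.87.
∂Q_1/∂P_2 = 11.3.
ε = (∂Q_1/∂P_2)(P_2/Q_1) = 11.3 × (7.1/1487.87) ≈ 0.054.

0.054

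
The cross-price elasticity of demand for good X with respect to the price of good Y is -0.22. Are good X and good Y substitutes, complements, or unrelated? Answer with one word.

complements

ε = -0.22 < 0, so a higher price of good Y lowers demand for good X: complements.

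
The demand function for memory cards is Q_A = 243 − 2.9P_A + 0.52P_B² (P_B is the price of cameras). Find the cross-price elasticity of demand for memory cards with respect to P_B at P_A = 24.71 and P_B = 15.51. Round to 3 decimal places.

0.844

At P_A = 24.71 and P_B = 15.51: Q_A = 296.432.
∂Q_A/∂P_B = 1.04P_B = 1.04(15.51) = 16.1304.
ε = (∂Q_A/∂P_B)(P_B/Q_A) = 16.1304 × (15.51/296.432) ≈ 0.844.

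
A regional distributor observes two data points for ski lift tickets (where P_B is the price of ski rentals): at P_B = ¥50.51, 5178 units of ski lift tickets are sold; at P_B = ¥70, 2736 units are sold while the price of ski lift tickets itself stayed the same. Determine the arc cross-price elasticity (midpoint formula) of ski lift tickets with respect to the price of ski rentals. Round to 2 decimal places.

ΔQ_A = 2736 − 5178 = -2442; ΔP_B = 70 − 50.51 = 19.49.
Midpoints: Q̄_A = 3957.0, P̄_B = 60.25.
ε = (ΔQ_A/Q̄_A)/(ΔP_B/P̄_B) = (-2442/3957.0)/(19.49/60.25) ≈ -1.91.
ε < 0: ski lift tickets and ski rentals are complements.

-1.91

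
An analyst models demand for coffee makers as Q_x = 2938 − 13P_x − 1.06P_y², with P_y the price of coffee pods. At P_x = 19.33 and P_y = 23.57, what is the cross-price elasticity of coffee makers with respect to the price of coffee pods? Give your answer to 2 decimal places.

-0.56

At P_x = 19.33 and P_y = 23.57: Q_x = 2097.832.
∂Q_x/∂P_y = -2.12P_y = -2.12(23.57) = -49.9684.
ε = (∂Q_x/∂P_y)(P_y/Q_x) = -49.9684 × (23.57/2097.832) ≈ -0.56.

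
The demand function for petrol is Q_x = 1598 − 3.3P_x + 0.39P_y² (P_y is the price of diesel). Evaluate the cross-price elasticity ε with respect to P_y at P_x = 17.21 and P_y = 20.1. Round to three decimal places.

0.186

At P_x = 17.21 and P_y = 20.1: Q_x = 1698.771.
∂Q_x/∂P_y = 0.78P_y = 0.78(20.1) = 15.6780.
ε = (∂Q_x/∂P_y)(P_y/Q_x) = 15.6780 × (20.1/1698.771) ≈ 0.186.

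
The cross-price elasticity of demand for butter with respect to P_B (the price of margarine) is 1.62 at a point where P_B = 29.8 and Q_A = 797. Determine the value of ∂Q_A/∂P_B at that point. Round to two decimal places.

ε = (∂Q_A/∂P_B)·(P_B/Q_A) ⇒ ∂Q_A/∂P_B = ε·Q_A/P_B = 1.62 × 797/29.8 ≈ 43.33.

43.33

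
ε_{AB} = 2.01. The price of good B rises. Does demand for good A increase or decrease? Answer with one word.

ε > 0 and the price of good B rises, so the quantity of good A moves in the same direction: it increases.

increase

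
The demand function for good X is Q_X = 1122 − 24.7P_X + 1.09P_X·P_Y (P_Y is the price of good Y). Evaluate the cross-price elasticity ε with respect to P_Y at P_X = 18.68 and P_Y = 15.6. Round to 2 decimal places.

At P_X = 18.68 and P_Y = 15.6: Q_X = 978.239.
∂Q_X/∂P_Y = 1.09P_X = 1.09(18.68) = 20.3612.
ε = (∂Q_X/∂P_Y)(P_Y/Q_X) = 20.3612 × (15.6/978.239) ≈ 0.32.

0.32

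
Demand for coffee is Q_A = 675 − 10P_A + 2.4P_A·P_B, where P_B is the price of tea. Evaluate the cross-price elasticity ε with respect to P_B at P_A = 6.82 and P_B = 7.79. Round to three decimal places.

At P_A = 6.82 and P_B = 7.79: Q_A = 734.307.
∂Q_A/∂P_B = 2.4P_A = 2.4(6.82) = 16.3680.
ε = (∂Q_A/∂P_B)(P_B/Q_A) = 16.3680 × (7.79/734.307) ≈ 0.174.

0.174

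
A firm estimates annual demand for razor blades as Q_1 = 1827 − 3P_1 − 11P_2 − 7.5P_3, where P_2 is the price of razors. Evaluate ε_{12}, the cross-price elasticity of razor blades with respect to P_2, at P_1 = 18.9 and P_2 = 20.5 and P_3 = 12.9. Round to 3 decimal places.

At P_1 = 18.9 and P_2 = 20.5 and P_3 = 12.9: Q_1 = 1448.05.
∂Q_1/∂P_2 = -11.
ε = (∂Q_1/∂P_2)(P_2/Q_1) = -11 × (20.5/1448.05) ≈ -0.156.

-0.156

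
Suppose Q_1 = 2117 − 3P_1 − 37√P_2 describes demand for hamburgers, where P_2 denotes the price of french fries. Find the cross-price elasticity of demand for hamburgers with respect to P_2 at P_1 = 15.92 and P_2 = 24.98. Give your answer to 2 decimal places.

At P_1 = 15.92 and P_2 = 24.98: Q_1 = 1884.314.
∂Q_1/∂P_2 = -37/(2√P_2) = -37/(2√24.98) = -3.7015.
ε = (∂Q_1/∂P_2)(P_2/Q_1) = -3.7015 × (24.98/1884.314) ≈ -0.05.
ε < 0: complements.

-0.05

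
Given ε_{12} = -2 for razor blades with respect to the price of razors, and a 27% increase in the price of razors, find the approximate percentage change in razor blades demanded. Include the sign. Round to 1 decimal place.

-54.0%

%ΔQ ≈ ε × %ΔP of razors = -2 × (27%) = -54.0%.
Demand for razor blades falls by about 54.0%.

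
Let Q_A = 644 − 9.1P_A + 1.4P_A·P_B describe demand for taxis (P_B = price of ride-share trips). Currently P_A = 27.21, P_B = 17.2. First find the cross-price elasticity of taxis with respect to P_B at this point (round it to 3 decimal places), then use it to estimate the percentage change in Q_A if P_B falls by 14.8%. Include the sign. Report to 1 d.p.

-9.2%

At P_A = 27.21, P_B = 17.2: Q_A = 1051.606.
∂Q_A/∂P_B = 1.4P_A = 38.0940.
ε = (∂Q_A/∂P_B)(P_B/Q_A) = 38.0940 × 17.2/1051.606 ≈ 0.623.
%ΔQ_A ≈ ε × %ΔP_B = 0.623 × (-14.8%) = -9.2%.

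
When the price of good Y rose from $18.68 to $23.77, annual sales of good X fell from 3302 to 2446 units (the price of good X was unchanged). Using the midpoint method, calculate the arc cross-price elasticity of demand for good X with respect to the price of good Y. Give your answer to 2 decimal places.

ΔQ_X = 2446 − 3302 = -856; ΔP_Y = 23.77 − 18.68 = 5.09.
Midpoints: Q̄_X = 2874.0, P̄_Y = 21.23.
ε = (ΔQ_X/Q̄_X)/(ΔP_Y/P̄_Y) = (-856/2874.0)/(5.09/21.23) ≈ -1.24.

-1.24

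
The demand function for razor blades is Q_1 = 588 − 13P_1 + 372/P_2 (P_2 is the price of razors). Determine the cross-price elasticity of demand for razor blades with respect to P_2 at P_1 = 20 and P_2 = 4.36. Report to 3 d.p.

At P_1 = 20 and P_2 = 4.36: Q_1 = 413.321.
∂Q_1/∂P_2 = −372/P_2² = -19.5691.
ε = (∂Q_1/∂P_2)(P_2/Q_1) = -19.5691 × (4.36/413.321) ≈ -0.206.

-0.206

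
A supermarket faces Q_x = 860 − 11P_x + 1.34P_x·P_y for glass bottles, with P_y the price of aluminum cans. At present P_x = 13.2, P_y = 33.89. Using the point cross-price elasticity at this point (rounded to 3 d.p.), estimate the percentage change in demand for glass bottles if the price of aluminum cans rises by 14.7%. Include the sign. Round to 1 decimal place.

6.7%

At P_x = 13.2, P_y = 33.89: Q_x = 1314.246.
∂Q_x/∂P_y = 1.34P_x = 17.6880.
ε = (∂Q_x/∂P_y)(P_y/Q_x) = 17.6880 × 33.89/1314.246 ≈ 0.456.
%ΔQ_x ≈ ε × %ΔP_y = 0.456 × (14.7%) = 6.7%.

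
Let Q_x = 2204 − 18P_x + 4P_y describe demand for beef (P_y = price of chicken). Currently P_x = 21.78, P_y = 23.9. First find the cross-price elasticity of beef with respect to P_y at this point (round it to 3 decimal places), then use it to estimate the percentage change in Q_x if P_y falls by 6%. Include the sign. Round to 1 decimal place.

At P_x = 21.78, P_y = 23.9: Q_x = 1907.56.
∂Q_x/∂P_y = 4.
ε = (∂Q_x/∂P_y)(P_y/Q_x) = 4.0000 × 23.9/1907.56 ≈ 0.050.
%ΔQ_x ≈ ε × %ΔP_y = 0.050 × (-6%) = -0.3%.

-0.3%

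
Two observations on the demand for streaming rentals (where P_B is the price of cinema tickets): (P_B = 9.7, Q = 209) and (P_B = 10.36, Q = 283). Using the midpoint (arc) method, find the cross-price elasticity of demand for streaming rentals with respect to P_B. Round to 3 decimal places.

4.571

ΔQ_A = 283 − 209 = 74; ΔP_B = 10.36 − 9.7 = 0.66.
Midpoints: Q̄_A = 246.0, P̄_B = 10.03.
ε = (ΔQ_A/Q̄_A)/(ΔP_B/P̄_B) = (74/246.0)/(0.66/10.03) ≈ 4.571.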